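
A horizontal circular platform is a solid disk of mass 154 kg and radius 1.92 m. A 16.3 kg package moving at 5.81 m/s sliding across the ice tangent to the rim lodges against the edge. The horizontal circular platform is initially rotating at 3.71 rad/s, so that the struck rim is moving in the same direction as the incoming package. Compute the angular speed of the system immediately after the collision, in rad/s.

The axle reaction passes through the central axle and exerts no torque about it; angular momentum about the central axle is conserved through the impact.
I_p = ½(154)(1.92)² = 283.9 kg·m². Taking the sense of the package's angular momentum as positive, L_{package} = m v R = (16.3)(5.81)(1.92) = 181.8 kg·m²/s.
L_i = +I_p ω_p + m v R = +(283.9)(3.71) + 181.8 = 1235 kg·m²/s.
After sticking, I_f = I_p + m R² = 283.9 + (16.3)(1.92)² = 343.9 kg·m².
ω_f = L_i / I_f = 1235 / 343.9 = 3.591 rad/s.

|ω_f| ≈ 3.59 rad/s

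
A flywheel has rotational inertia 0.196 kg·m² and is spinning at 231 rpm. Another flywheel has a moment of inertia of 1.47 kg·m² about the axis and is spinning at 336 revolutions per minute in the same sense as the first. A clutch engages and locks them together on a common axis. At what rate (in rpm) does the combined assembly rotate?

|ω_f| ≈ 324 rpm

The coupling torques are internal; angular momentum about the shared axis is conserved.
Taking A's sense as positive: L = (0.1960)(231) + (1.470)(336) = 539.2 kg·m²·rpm.
Combined I = 0.1960 + 1.470 = 1.666 kg·m².
ω_f = L / I = 539.2 / 1.666 = 323.6 rpm.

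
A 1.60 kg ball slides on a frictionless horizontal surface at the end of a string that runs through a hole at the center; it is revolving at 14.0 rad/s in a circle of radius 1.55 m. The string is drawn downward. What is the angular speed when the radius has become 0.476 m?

The constraining force is radial, so m r² ω about the center is conserved.
ω₂ = ω₁ (r₁/r₂)² = (14.0)(1.55/0.476)² = 148.4 rad/s.

ω₂ ≈ 148 rad/s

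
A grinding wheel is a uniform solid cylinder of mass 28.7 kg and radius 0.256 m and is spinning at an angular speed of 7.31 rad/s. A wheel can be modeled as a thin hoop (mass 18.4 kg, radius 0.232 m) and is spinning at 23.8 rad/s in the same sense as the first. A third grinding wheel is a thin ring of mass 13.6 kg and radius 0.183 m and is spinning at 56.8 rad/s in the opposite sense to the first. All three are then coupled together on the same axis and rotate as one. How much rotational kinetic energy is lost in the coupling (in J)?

ΔKE lost ≈ 1040 J

The coupling torques are internal; angular momentum about the shared axis is conserved.
Moments of inertia: I_A = ½(28.7)(0.256)² = 0.9404 kg·m²; I_B = (18.4)(0.232)² = 0.9904 kg·m²; I_C = (13.6)(0.183)² = 0.4555 kg·m².
Taking A's sense as positive: L = (0.9404)(7.31) + (0.9904)(23.8) − (0.4555)(56.8) = 4.576 kg·m²·rad/s.
Combined I = 0.9404 + 0.9904 + 0.4555 = 2.386 kg·m².
ω_f = L / I = 4.576 / 2.386 = 1.918 rad/s.
KE_i = ½ΣIω² = 1040 J; KE_f = ½(2.386)(1.918)² = 4.387 J.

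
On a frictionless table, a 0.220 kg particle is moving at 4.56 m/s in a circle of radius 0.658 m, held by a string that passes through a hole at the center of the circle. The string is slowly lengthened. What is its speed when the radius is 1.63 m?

The only horizontal force on the mass is along the cord (radial), so it exerts no torque about the hole and angular momentum m v r is conserved.
v₂ = v₁ r₁ / r₂ = (4.56)(0.658) / (1.63) = 1.841 m/s.

v₂ ≈ 1.84 m/s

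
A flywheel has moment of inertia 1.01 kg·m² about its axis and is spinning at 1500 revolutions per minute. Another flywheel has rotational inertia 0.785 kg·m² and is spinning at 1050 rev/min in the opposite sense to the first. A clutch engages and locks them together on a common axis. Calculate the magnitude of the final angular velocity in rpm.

|ω_f| ≈ 385 rpm

The coupling torques are internal; angular momentum about the shared axis is conserved.
Taking A's sense as positive: L = (1.010)(1500) − (0.7850)(1050) = 690.8 kg·m²·rpm.
Combined I = 1.010 + 0.7850 = 1.795 kg·m².
ω_f = L / I = 690.8 / 1.795 = 384.8 rpm.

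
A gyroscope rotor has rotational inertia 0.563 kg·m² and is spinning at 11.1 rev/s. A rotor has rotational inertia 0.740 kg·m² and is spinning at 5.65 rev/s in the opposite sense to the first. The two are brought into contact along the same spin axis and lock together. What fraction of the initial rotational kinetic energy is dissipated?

The coupling torques are internal; angular momentum about the shared axis is conserved.
Taking A's sense as positive: L = (0.5630)(11.1) − (0.7400)(5.65) = 2.068 kg·m²·rev/s.
Combined I = 0.5630 + 0.7400 = 1.303 kg·m².
ω_f = L / I = 2.068 / 1.303 = 1.587 rev/s.
KE_i = ½ΣIω² = 1836 J; KE_f = ½(1.303)(9.974)² = 64.81 J.
Fraction dissipated = (KE_i − KE_f)/KE_i = 0.9647.

fraction ≈ 0.965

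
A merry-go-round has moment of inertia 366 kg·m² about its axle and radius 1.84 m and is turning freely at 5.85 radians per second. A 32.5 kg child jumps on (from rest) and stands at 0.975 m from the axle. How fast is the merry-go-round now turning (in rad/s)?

The added mass arrives with no angular momentum about the axle, and any external torque about the axle is negligible, so the system's angular momentum is conserved.
Added inertia Σmr² = (32.5)(0.975)² = 30.90 kg·m²; I_f = 366.0 + 30.90 = 396.9 kg·m².
ω_f = I_p ω_i / I_f = (366.0)(5.85) / 396.9 = 5.395 rad/s.

ω_f ≈ 5.39 rad/s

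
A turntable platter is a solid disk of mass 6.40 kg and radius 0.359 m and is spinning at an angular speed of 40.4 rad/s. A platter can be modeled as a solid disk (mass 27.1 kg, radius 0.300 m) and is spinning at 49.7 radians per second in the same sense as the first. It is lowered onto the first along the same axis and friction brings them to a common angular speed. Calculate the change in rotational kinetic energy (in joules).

No external torque acts about the common axis, so total angular momentum is conserved.
Moments of inertia: I_A = ½(6.40)(0.359)² = 0.4124 kg·m²; I_B = ½(27.1)(0.300)² = 1.220 kg·m².
Taking A's sense as positive: L = (0.4124)(40.4) + (1.220)(49.7) = 77.27 kg·m²·rad/s.
Combined I = 0.4124 + 1.220 = 1.632 kg·m².
ω_f = L / I = 77.27 / 1.632 = 47.35 rad/s.
KE_i = ½ΣIω² = 1843 J; KE_f = ½(1.632)(47.35)² = 1829 J.

ΔKE ≈ -13.3 J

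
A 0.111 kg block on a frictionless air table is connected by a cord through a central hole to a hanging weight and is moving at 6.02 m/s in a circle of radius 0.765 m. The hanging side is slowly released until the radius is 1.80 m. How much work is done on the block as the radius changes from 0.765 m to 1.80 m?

Central (radial) force ⇒ zero torque about the center ⇒ m v r is constant.
v₂ = v₁ r₁ / r₂ = (6.02)(0.765) / (1.80) = 2.558 m/s.
W = ΔKE = ½m(v₂² − v₁²) = -1.648 J.

W ≈ -1.65 J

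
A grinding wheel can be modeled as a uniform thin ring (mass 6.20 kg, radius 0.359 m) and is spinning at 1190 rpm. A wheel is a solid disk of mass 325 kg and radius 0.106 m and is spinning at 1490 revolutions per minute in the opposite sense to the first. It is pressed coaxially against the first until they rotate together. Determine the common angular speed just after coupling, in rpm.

The coupling torques are internal; angular momentum about the shared axis is conserved.
Moments of inertia: I_A = (6.20)(0.359)² = 0.7991 kg·m²; I_B = ½(325)(0.106)² = 1.826 kg·m².
Taking A's sense as positive: L = (0.7991)(1190) − (1.826)(1490) = -1770 kg·m²·rpm.
Combined I = 0.7991 + 1.826 = 2.625 kg·m².
ω_f = L / I = -1770 / 2.625 = -674.2 rpm.

|ω_f| ≈ 674 rpm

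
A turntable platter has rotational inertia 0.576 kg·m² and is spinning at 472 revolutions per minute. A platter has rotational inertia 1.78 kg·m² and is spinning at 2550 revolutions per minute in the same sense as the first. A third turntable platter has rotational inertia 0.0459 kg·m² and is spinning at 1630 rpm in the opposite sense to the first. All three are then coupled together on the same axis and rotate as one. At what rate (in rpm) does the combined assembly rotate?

The coupling torques are internal; angular momentum about the shared axis is conserved.
Taking A's sense as positive: L = (0.5760)(472) + (1.780)(2550) − (0.04590)(1630) = 4736 kg·m²·rpm.
Combined I = 0.5760 + 1.780 + 0.04590 = 2.402 kg·m².
ω_f = L / I = 4736 / 2.402 = 1972 rpm.

|ω_f| ≈ 1970 rpm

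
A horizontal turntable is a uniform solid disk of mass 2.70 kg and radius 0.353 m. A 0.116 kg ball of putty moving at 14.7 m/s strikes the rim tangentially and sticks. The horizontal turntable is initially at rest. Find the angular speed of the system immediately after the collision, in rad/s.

|ω_f| ≈ 3.30 rad/s

The axle reaction passes through the axle and exerts no torque about it; angular momentum about the axle is conserved through the impact.
I_p = ½(2.70)(0.353)² = 0.1682 kg·m². Taking the sense of the ball of putty's angular momentum as positive, L_{ball} = m v R = (0.116)(14.7)(0.353) = 0.6019 kg·m²/s.
L_i = 0 + 0.6019 = 0.6019 kg·m²/s.
After sticking, I_f = I_p + m R² = 0.1682 + (0.116)(0.353)² = 0.1827 kg·m².
ω_f = L_i / I_f = 0.6019 / 0.1827 = 3.295 rad/s.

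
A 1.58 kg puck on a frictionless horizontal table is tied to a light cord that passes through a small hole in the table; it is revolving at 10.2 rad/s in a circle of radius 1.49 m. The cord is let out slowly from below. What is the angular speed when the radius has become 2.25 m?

ω₂ ≈ 4.47 rad/s

The constraining force is radial, so m r² ω about the center is conserved.
ω₂ = ω₁ (r₁/r₂)² = (10.2)(1.49/2.25)² = 4.473 rad/s.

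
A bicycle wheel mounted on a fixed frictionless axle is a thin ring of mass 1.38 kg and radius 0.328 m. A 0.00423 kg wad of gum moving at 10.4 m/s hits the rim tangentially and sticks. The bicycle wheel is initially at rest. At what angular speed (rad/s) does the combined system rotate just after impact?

About the axle the impulsive forces during the collision are internal, so angular momentum about that axis is conserved.
I_p = (1.38)(0.328)² = 0.1485 kg·m². Taking the sense of the wad of gum's angular momentum as positive, L_{wad} = m v R = (0.00423)(10.4)(0.328) = 0.01443 kg·m²/s.
L_i = 0 + 0.01443 = 0.01443 kg·m²/s.
After sticking, I_f = I_p + m R² = 0.1485 + (0.00423)(0.328)² = 0.1489 kg·m².
ω_f = L_i / I_f = 0.01443 / 0.1489 = 0.09689 rad/s.

|ω_f| ≈ 0.0969 rad/s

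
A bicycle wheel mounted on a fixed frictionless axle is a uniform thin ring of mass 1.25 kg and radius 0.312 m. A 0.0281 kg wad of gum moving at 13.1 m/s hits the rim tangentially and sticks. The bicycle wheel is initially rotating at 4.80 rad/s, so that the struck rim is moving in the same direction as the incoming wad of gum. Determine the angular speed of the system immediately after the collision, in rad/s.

The axle reaction passes through the axle and exerts no torque about it; angular momentum about the axle is conserved through the impact.
I_p = (1.25)(0.312)² = 0.1217 kg·m². Taking the sense of the wad of gum's angular momentum as positive, L_{wad} = m v R = (0.0281)(13.1)(0.312) = 0.1149 kg·m²/s.
L_i = +I_p ω_p + m v R = +(0.1217)(4.80) + 0.1149 = 0.6989 kg·m²/s.
After sticking, I_f = I_p + m R² = 0.1217 + (0.0281)(0.312)² = 0.1244 kg·m².
ω_f = L_i / I_f = 0.6989 / 0.1244 = 5.618 rad/s.

|ω_f| ≈ 5.62 rad/s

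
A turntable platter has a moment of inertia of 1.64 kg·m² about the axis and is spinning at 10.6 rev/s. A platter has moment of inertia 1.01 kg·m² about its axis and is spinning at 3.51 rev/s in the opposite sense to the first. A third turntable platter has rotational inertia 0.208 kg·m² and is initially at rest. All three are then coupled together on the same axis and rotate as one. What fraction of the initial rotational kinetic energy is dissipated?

fraction ≈ 0.659

No external torque acts about the common axis, so total angular momentum is conserved.
Taking A's sense as positive: L = (1.640)(10.6) − (1.010)(3.51) = 13.84 kg·m²·rev/s.
Combined I = 1.640 + 1.010 + 0.2080 = 2.858 kg·m².
ω_f = L / I = 13.84 / 2.858 = 4.842 rev/s.
KE_i = ½ΣIω² = 3883 J; KE_f = ½(2.858)(30.42)² = 1323 J.
Fraction dissipated = (KE_i − KE_f)/KE_i = 0.6594.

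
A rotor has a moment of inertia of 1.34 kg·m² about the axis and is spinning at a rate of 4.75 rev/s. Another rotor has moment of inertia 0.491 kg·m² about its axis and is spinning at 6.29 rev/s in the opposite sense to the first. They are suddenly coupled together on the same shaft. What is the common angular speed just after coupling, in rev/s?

|ω_f| ≈ 1.79 rev/s

No external torque acts about the common axis, so total angular momentum is conserved.
Taking A's sense as positive: L = (1.340)(4.75) − (0.4910)(6.29) = 3.277 kg·m²·rev/s.
Combined I = 1.340 + 0.4910 = 1.831 kg·m².
ω_f = L / I = 3.277 / 1.831 = 1.790 rev/s.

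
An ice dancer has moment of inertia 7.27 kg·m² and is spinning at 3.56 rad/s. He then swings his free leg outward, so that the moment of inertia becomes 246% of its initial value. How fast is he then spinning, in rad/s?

No external torque acts about the spin axis, so angular momentum is conserved.
I₂ = 2.46 × 7.27 = 17.88 kg·m².
ω₂ = I₁ω₁ / I₂ = (7.270)(3.56 rad/s) / (17.88) = 1.447 rad/s.

ω₂ ≈ 1.45 rad/s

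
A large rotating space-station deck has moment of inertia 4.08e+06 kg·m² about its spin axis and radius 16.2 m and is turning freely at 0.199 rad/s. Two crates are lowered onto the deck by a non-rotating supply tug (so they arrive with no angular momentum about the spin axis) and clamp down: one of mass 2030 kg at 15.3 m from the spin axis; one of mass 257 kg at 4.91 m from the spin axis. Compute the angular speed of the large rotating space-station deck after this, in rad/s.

No external torque acts about the spin axis; L_before = L_after.
Added inertia Σmr² = (2030)(15.3)² + (257)(4.91)² = 4.814e+05 kg·m²; I_f = 4.080e+06 + 4.814e+05 = 4.561e+06 kg·m².
ω_f = I_p ω_i / I_f = (4.080e+06)(0.199) / 4.561e+06 = 0.1780 rad/s.

ω_f ≈ 0.178 rad/s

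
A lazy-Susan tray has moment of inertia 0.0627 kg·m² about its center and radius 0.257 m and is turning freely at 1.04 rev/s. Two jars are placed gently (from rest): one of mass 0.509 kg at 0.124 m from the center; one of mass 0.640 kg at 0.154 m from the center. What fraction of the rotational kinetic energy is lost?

fraction ≈ 0.268

The added mass arrives with no angular momentum about the center, and any external torque about the center is negligible, so the system's angular momentum is conserved.
Added inertia Σmr² = (0.509)(0.124)² + (0.640)(0.154)² = 0.02300 kg·m²; I_f = 0.06270 + 0.02300 = 0.08570 kg·m².
ω_f = I_p ω_i / I_f = (0.06270)(1.04) / 0.08570 = 0.7608 rev/s.
KE_i = ½(0.06270)(6.535 rad/s)² = 1.339 J; KE_f = ½(0.08570)(4.781)² = 0.9793 J.
Fraction lost = 0.2684.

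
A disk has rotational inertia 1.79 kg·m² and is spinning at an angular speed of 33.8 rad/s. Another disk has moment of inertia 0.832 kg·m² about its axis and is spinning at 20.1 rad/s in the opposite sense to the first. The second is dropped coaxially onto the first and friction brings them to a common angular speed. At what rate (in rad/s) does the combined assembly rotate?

No external torque acts about the common axis, so total angular momentum is conserved.
Taking A's sense as positive: L = (1.790)(33.8) − (0.8320)(20.1) = 43.78 kg·m²·rad/s.
Combined I = 1.790 + 0.8320 = 2.622 kg·m².
ω_f = L / I = 43.78 / 2.622 = 16.70 rad/s.

|ω_f| ≈ 16.7 rad/s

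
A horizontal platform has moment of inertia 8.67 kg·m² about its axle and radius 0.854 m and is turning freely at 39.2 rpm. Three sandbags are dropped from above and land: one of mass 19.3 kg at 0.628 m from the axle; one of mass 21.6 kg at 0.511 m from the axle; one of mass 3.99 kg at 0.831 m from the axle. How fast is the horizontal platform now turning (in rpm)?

No external torque acts about the axle; L_before = L_after.
Added inertia Σmr² = (19.3)(0.628)² + (21.6)(0.511)² + (3.99)(0.831)² = 16.01 kg·m²; I_f = 8.670 + 16.01 = 24.68 kg·m².
ω_f = I_p ω_i / I_f = (8.670)(39.2) / 24.68 = 13.77 rpm.

ω_f ≈ 13.8 rpm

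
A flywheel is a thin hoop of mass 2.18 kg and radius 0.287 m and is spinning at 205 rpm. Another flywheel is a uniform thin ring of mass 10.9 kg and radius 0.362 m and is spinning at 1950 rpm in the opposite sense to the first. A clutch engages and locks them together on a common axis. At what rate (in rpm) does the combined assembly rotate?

The coupling torques are internal; angular momentum about the shared axis is conserved.
Moments of inertia: I_A = (2.18)(0.287)² = 0.1796 kg·m²; I_B = (10.9)(0.362)² = 1.428 kg·m².
Taking A's sense as positive: L = (0.1796)(205) − (1.428)(1950) = -2749 kg·m²·rpm.
Combined I = 0.1796 + 1.428 = 1.608 kg·m².
ω_f = L / I = -2749 / 1.608 = -1709 rpm.

|ω_f| ≈ 1710 rpm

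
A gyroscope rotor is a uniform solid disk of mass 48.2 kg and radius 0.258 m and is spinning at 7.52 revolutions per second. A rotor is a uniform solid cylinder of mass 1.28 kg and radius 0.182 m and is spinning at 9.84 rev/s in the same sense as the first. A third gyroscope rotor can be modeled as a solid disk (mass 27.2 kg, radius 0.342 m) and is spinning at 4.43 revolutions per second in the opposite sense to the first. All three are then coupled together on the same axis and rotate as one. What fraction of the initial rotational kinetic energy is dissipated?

No external torque acts about the common axis, so total angular momentum is conserved.
Moments of inertia: I_A = ½(48.2)(0.258)² = 1.604 kg·m²; I_B = ½(1.28)(0.182)² = 0.02120 kg·m²; I_C = ½(27.2)(0.342)² = 1.591 kg·m².
Taking A's sense as positive: L = (1.604)(7.52) + (0.02120)(9.84) − (1.591)(4.43) = 5.225 kg·m²·rev/s.
Combined I = 1.604 + 0.02120 + 1.591 = 3.216 kg·m².
ω_f = L / I = 5.225 / 3.216 = 1.625 rev/s.
KE_i = ½ΣIω² = 2447 J; KE_f = ½(3.216)(10.21)² = 167.6 J.
Fraction dissipated = (KE_i − KE_f)/KE_i = 0.9315.

fraction ≈ 0.932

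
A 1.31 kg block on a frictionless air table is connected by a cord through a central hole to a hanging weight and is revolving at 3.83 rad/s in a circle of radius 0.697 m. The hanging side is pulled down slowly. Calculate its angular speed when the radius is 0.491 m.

ω₂ ≈ 7.72 rad/s

No torque about the axis ⇒ m r₁² ω₁ = m r₂² ω₂.
ω₂ = ω₁ (r₁/r₂)² = (3.83)(0.697/0.491)² = 7.718 rad/s.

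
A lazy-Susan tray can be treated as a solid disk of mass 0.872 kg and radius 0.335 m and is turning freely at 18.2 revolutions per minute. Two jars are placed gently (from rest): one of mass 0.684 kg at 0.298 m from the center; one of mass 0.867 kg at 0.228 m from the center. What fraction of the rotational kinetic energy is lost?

The added mass arrives with no angular momentum about the center, and any external torque about the center is negligible, so the system's angular momentum is conserved.
I_p = ½(0.872)(0.335)² = 0.04893 kg·m².
Added inertia Σmr² = (0.684)(0.298)² + (0.867)(0.228)² = 0.1058 kg·m²; I_f = 0.04893 + 0.1058 = 0.1547 kg·m².
ω_f = I_p ω_i / I_f = (0.04893)(18.2) / 0.1547 = 5.755 rpm.
KE_i = ½(0.04893)(1.906 rad/s)² = 0.08887 J; KE_f = ½(0.1547)(0.6027)² = 0.02810 J.
Fraction lost = 0.6838.

fraction ≈ 0.684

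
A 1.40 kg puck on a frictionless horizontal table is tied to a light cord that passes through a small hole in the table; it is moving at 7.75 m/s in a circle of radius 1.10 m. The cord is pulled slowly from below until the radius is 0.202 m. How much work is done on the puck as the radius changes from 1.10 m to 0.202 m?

W ≈ 1200 J

Central (radial) force ⇒ zero torque about the center ⇒ m v r is constant.
v₂ = v₁ r₁ / r₂ = (7.75)(1.10) / (0.202) = 42.20 m/s.
W = ΔKE = ½m(v₂² − v₁²) = 1205 J.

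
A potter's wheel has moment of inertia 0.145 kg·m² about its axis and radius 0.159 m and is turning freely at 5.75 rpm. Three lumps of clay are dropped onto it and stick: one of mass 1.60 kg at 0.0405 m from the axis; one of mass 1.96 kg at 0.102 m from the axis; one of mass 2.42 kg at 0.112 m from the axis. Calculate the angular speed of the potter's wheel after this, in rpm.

ω_f ≈ 4.20 rpm

No external torque acts about the axis; L_before = L_after.
Added inertia Σmr² = (1.60)(0.0405)² + (1.96)(0.102)² + (2.42)(0.112)² = 0.05337 kg·m²; I_f = 0.1450 + 0.05337 = 0.1984 kg·m².
ω_f = I_p ω_i / I_f = (0.1450)(5.75) / 0.1984 = 4.203 rpm.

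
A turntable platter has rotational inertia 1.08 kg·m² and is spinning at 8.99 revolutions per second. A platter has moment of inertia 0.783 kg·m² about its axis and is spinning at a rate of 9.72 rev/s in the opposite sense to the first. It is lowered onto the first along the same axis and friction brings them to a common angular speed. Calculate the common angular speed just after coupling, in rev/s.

The coupling torques are internal; angular momentum about the shared axis is conserved.
Taking A's sense as positive: L = (1.080)(8.99) − (0.7830)(9.72) = 2.098 kg·m²·rev/s.
Combined I = 1.080 + 0.7830 = 1.863 kg·m².
ω_f = L / I = 2.098 / 1.863 = 1.126 rev/s.

|ω_f| ≈ 1.13 rev/s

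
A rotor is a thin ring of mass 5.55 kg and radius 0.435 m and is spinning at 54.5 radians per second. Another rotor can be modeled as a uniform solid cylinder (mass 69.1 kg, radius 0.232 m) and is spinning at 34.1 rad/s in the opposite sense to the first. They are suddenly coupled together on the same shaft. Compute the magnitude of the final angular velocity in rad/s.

The coupling torques are internal; angular momentum about the shared axis is conserved.
Moments of inertia: I_A = (5.55)(0.435)² = 1.050 kg·m²; I_B = ½(69.1)(0.232)² = 1.860 kg·m².
Taking A's sense as positive: L = (1.050)(54.5) − (1.860)(34.1) = -6.177 kg·m²·rad/s.
Combined I = 1.050 + 1.860 = 2.910 kg·m².
ω_f = L / I = -6.177 / 2.910 = -2.123 rad/s.

|ω_f| ≈ 2.12 rad/s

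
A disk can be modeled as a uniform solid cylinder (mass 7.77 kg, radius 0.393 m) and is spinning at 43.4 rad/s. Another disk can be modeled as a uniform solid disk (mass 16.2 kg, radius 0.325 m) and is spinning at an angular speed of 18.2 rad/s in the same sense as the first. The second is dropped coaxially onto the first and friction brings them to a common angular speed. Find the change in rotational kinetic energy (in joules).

The coupling torques are internal; angular momentum about the shared axis is conserved.
Moments of inertia: I_A = ½(7.77)(0.393)² = 0.6000 kg·m²; I_B = ½(16.2)(0.325)² = 0.8556 kg·m².
Taking A's sense as positive: L = (0.6000)(43.4) + (0.8556)(18.2) = 41.61 kg·m²·rad/s.
Combined I = 0.6000 + 0.8556 = 1.456 kg·m².
ω_f = L / I = 41.61 / 1.456 = 28.59 rad/s.
KE_i = ½ΣIω² = 706.8 J; KE_f = ½(1.456)(28.59)² = 594.8 J.

ΔKE ≈ -112 J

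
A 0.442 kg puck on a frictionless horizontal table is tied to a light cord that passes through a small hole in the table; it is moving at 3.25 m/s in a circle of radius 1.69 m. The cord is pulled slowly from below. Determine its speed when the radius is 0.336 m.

Central (radial) force ⇒ zero torque about the center ⇒ m v r is constant.
v₂ = v₁ r₁ / r₂ = (3.25)(1.69) / (0.336) = 16.35 m/s.

v₂ ≈ 16.3 m/s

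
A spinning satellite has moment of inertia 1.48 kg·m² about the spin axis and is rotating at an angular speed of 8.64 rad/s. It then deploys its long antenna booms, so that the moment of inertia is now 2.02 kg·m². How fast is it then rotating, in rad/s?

With no external torque about the axis, L is conserved: I₁ω₁ = I₂ω₂.
ω₂ = I₁ω₁ / I₂ = (1.480)(8.64 rad/s) / (2.020) = 6.330 rad/s.

ω₂ ≈ 6.33 rad/s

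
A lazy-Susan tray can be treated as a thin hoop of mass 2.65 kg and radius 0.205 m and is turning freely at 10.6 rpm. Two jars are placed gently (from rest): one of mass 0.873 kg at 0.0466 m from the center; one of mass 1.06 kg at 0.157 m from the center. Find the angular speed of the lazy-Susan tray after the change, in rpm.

No external torque acts about the center; L_before = L_after.
I_p = (2.65)(0.205)² = 0.1114 kg·m².
Added inertia Σmr² = (0.873)(0.0466)² + (1.06)(0.157)² = 0.02802 kg·m²; I_f = 0.1114 + 0.02802 = 0.1394 kg·m².
ω_f = I_p ω_i / I_f = (0.1114)(10.6) / 0.1394 = 8.469 rpm.

ω_f ≈ 8.47 rpm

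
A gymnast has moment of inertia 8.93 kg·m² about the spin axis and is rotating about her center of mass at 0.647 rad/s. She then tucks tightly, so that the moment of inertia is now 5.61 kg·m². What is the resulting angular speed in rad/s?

ω₂ ≈ 1.03 rad/s

Angular momentum about the spin axis is conserved since the torque about it is zero.
ω₂ = I₁ω₁ / I₂ = (8.930)(0.647 rad/s) / (5.610) = 1.030 rad/s.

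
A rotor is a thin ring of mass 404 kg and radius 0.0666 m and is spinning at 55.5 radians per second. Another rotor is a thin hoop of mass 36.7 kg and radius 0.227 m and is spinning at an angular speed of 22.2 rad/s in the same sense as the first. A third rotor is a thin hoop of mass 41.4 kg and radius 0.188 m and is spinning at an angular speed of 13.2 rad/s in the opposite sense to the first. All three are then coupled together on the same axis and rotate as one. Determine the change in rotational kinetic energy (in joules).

No external torque acts about the common axis, so total angular momentum is conserved.
Moments of inertia: I_A = (404)(0.0666)² = 1.792 kg·m²; I_B = (36.7)(0.227)² = 1.891 kg·m²; I_C = (41.4)(0.188)² = 1.463 kg·m².
Taking A's sense as positive: L = (1.792)(55.5) + (1.891)(22.2) − (1.463)(13.2) = 122.1 kg·m²·rad/s.
Combined I = 1.792 + 1.891 + 1.463 = 5.146 kg·m².
ω_f = L / I = 122.1 / 5.146 = 23.73 rad/s.
KE_i = ½ΣIω² = 3353 J; KE_f = ½(5.146)(23.73)² = 1449 J.

ΔKE ≈ -1900 J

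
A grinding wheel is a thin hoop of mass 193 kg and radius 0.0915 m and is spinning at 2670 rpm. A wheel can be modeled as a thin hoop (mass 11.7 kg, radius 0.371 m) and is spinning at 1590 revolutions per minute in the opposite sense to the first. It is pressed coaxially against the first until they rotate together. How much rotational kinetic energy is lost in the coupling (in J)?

ΔKE lost ≈ 80300 J

No external torque acts about the common axis, so total angular momentum is conserved.
Moments of inertia: I_A = (193)(0.0915)² = 1.616 kg·m²; I_B = (11.7)(0.371)² = 1.610 kg·m².
Taking A's sense as positive: L = (1.616)(2670) − (1.610)(1590) = 1754 kg·m²·rpm.
Combined I = 1.616 + 1.610 = 3.226 kg·m².
ω_f = L / I = 1754 / 3.226 = 543.6 rpm.
KE_i = ½ΣIω² = 85480 J; KE_f = ½(3.226)(56.93)² = 5227 J.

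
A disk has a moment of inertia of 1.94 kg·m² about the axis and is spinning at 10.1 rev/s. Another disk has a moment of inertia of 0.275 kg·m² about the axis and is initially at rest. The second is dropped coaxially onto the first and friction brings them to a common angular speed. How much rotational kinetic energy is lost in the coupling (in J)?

The coupling torques are internal; angular momentum about the shared axis is conserved.
Taking A's sense as positive: L = (1.940)(10.1) = 19.59 kg·m²·rev/s.
Combined I = 1.940 + 0.2750 = 2.215 kg·m².
ω_f = L / I = 19.59 / 2.215 = 8.846 rev/s.
KE_i = ½ΣIω² = 3906 J; KE_f = ½(2.215)(55.58)² = 3421 J.

ΔKE lost ≈ 485 J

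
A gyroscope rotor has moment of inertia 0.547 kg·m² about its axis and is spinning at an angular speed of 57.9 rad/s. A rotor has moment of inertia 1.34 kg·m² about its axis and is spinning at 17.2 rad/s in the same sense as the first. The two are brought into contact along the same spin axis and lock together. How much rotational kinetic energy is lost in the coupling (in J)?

No external torque acts about the common axis, so total angular momentum is conserved.
Taking A's sense as positive: L = (0.5470)(57.9) + (1.340)(17.2) = 54.72 kg·m²·rad/s.
Combined I = 0.5470 + 1.340 = 1.887 kg·m².
ω_f = L / I = 54.72 / 1.887 = 29.00 rad/s.
KE_i = ½ΣIω² = 1115 J; KE_f = ½(1.887)(29.00)² = 793.4 J.

ΔKE lost ≈ 322 J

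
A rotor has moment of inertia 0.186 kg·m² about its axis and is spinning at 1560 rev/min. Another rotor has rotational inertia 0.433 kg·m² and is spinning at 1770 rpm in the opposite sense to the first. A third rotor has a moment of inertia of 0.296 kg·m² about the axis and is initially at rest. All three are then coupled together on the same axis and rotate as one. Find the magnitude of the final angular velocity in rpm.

|ω_f| ≈ 520 rpm

The coupling torques are internal; angular momentum about the shared axis is conserved.
Taking A's sense as positive: L = (0.1860)(1560) − (0.4330)(1770) = -476.3 kg·m²·rpm.
Combined I = 0.1860 + 0.4330 + 0.2960 = 0.9150 kg·m².
ω_f = L / I = -476.3 / 0.9150 = -520.5 rpm.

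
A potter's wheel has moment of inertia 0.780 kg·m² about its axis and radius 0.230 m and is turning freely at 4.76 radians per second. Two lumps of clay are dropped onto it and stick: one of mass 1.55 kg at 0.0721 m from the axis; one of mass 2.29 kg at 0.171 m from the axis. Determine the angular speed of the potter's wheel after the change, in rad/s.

The added mass arrives with no angular momentum about the axis, and any external torque about the axis is negligible, so the system's angular momentum is conserved.
Added inertia Σmr² = (1.55)(0.0721)² + (2.29)(0.171)² = 0.07502 kg·m²; I_f = 0.7800 + 0.07502 = 0.8550 kg·m².
ω_f = I_p ω_i / I_f = (0.7800)(4.76) / 0.8550 = 4.342 rad/s.

ω_f ≈ 4.34 rad/s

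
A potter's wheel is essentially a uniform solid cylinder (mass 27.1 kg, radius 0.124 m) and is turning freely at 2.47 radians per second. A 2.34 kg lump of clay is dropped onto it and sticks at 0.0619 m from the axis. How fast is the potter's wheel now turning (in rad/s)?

ω_f ≈ 2.37 rad/s

No external torque acts about the axis; L_before = L_after.
I_p = ½(27.1)(0.124)² = 0.2083 kg·m².
Added inertia Σmr² = (2.34)(0.0619)² = 0.008966 kg·m²; I_f = 0.2083 + 0.008966 = 0.2173 kg·m².
ω_f = I_p ω_i / I_f = (0.2083)(2.47) / 0.2173 = 2.368 rad/s.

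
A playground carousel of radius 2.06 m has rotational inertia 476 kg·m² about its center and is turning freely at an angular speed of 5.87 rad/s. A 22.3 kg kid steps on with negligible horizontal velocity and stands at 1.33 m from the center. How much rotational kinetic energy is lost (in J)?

energy lost ≈ 628 J

The added mass arrives with no angular momentum about the center, and any external torque about the center is negligible, so the system's angular momentum is conserved.
Added inertia Σmr² = (22.3)(1.33)² = 39.45 kg·m²; I_f = 476.0 + 39.45 = 515.4 kg·m².
ω_f = I_p ω_i / I_f = (476.0)(5.87) / 515.4 = 5.421 rad/s.
KE_i = ½(476.0)(5.870 rad/s)² = 8201 J; KE_f = ½(515.4)(5.421)² = 7573 J.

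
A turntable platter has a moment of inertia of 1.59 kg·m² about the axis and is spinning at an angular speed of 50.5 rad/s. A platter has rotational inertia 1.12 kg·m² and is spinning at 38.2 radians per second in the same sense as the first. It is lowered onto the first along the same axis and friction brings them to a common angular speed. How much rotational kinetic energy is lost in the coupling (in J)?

No external torque acts about the common axis, so total angular momentum is conserved.
Taking A's sense as positive: L = (1.590)(50.5) + (1.120)(38.2) = 123.1 kg·m²·rad/s.
Combined I = 1.590 + 1.120 = 2.710 kg·m².
ω_f = L / I = 123.1 / 2.710 = 45.42 rad/s.
KE_i = ½ΣIω² = 2845 J; KE_f = ½(2.710)(45.42)² = 2795 J.

ΔKE lost ≈ 49.7 J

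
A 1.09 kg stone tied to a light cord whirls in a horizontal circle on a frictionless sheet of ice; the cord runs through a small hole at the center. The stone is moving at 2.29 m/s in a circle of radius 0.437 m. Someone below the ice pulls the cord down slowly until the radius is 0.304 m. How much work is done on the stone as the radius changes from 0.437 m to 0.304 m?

The only horizontal force on the mass is along the cord (radial), so it exerts no torque about the hole and angular momentum m v r is conserved.
v₂ = v₁ r₁ / r₂ = (2.29)(0.437) / (0.304) = 3.292 m/s.
W = ΔKE = ½m(v₂² − v₁²) = 3.048 J.

W ≈ 3.05 J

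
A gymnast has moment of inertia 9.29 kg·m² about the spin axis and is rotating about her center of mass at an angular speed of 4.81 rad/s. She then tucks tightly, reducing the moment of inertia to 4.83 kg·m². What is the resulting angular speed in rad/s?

Angular momentum about the spin axis is conserved since the torque about it is zero.
ω₂ = I₁ω₁ / I₂ = (9.290)(4.81 rad/s) / (4.830) = 9.252 rad/s.

ω₂ ≈ 9.25 rad/s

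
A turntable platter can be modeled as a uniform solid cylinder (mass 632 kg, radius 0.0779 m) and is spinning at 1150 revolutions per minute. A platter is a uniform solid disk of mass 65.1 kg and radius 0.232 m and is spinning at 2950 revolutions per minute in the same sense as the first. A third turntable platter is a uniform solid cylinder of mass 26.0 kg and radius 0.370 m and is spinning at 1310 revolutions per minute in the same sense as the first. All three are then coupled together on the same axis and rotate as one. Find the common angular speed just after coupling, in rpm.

The coupling torques are internal; angular momentum about the shared axis is conserved.
Moments of inertia: I_A = ½(632)(0.0779)² = 1.918 kg·m²; I_B = ½(65.1)(0.232)² = 1.752 kg·m²; I_C = ½(26.0)(0.370)² = 1.780 kg·m².
Taking A's sense as positive: L = (1.918)(1150) + (1.752)(2950) + (1.780)(1310) = 9705 kg·m²·rpm.
Combined I = 1.918 + 1.752 + 1.780 = 5.449 kg·m².
ω_f = L / I = 9705 / 5.449 = 1781 rpm.

|ω_f| ≈ 1780 rpm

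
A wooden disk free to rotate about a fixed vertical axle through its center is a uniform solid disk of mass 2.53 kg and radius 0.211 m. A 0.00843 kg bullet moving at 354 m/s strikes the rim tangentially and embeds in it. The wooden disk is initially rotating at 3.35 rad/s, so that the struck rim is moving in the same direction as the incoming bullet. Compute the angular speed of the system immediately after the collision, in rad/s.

The axle reaction passes through the axle and exerts no torque about it; angular momentum about the axle is conserved through the impact.
I_p = ½(2.53)(0.211)² = 0.05632 kg·m². Taking the sense of the bullet's angular momentum as positive, L_{bullet} = m v R = (0.00843)(354)(0.211) = 0.6297 kg·m²/s.
L_i = +I_p ω_p + m v R = +(0.05632)(3.35) + 0.6297 = 0.8183 kg·m²/s.
After sticking, I_f = I_p + m R² = 0.05632 + (0.00843)(0.211)² = 0.05669 kg·m².
ω_f = L_i / I_f = 0.8183 / 0.05669 = 14.43 rad/s.

|ω_f| ≈ 14.4 rad/s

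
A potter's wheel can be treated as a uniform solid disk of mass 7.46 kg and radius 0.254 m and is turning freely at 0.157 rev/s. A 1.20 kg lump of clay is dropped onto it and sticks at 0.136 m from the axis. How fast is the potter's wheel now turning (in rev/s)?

ω_f ≈ 0.144 rev/s

The added mass arrives with no angular momentum about the axis, and any external torque about the axis is negligible, so the system's angular momentum is conserved.
I_p = ½(7.46)(0.254)² = 0.2406 kg·m².
Added inertia Σmr² = (1.20)(0.136)² = 0.02220 kg·m²; I_f = 0.2406 + 0.02220 = 0.2628 kg·m².
ω_f = I_p ω_i / I_f = (0.2406)(0.157) / 0.2628 = 0.1437 rev/s.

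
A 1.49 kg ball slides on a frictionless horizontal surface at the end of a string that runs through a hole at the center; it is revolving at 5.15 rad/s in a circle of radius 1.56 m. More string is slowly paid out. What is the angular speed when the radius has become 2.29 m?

The constraining force is radial, so m r² ω about the center is conserved.
ω₂ = ω₁ (r₁/r₂)² = (5.15)(1.56/2.29)² = 2.390 rad/s.

ω₂ ≈ 2.39 rad/s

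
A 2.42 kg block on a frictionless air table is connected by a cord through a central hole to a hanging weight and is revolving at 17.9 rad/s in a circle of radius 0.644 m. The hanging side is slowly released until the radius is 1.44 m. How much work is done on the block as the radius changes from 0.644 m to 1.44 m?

No torque about the axis ⇒ m r₁² ω₁ = m r₂² ω₂.
ω₂ = ω₁ (r₁/r₂)² = (17.9)(0.644/1.44)² = 3.580 rad/s.
W = ΔKE = ½m(v₂² − v₁²) = -128.6 J.

W ≈ -129 J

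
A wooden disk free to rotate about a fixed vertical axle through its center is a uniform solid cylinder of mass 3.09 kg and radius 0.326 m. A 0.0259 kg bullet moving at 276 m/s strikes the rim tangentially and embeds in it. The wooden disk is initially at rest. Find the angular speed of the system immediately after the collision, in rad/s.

About the axle the impulsive forces during the collision are internal, so angular momentum about that axis is conserved.
I_p = ½(3.09)(0.326)² = 0.1642 kg·m². Taking the sense of the bullet's angular momentum as positive, L_{bullet} = m v R = (0.0259)(276)(0.326) = 2.330 kg·m²/s.
L_i = 0 + 2.330 = 2.330 kg·m²/s.
After sticking, I_f = I_p + m R² = 0.1642 + (0.0259)(0.326)² = 0.1669 kg·m².
ω_f = L_i / I_f = 2.330 / 0.1669 = 13.96 rad/s.

|ω_f| ≈ 14.0 rad/s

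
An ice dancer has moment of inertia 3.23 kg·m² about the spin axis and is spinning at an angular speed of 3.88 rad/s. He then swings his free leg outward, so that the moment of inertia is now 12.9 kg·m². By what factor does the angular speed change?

ω₂/ω₁ ≈ 0.250

Angular momentum about the spin axis is conserved since the torque about it is zero.
ω₂/ω₁ = I₁/I₂ = 3.230 / 12.90 = 0.2504.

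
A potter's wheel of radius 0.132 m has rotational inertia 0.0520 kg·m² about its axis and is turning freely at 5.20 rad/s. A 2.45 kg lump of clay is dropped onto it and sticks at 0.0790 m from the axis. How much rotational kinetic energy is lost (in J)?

energy lost ≈ 0.160 J

No external torque acts about the axis; L_before = L_after.
Added inertia Σmr² = (2.45)(0.0790)² = 0.01529 kg·m²; I_f = 0.05200 + 0.01529 = 0.06729 kg·m².
ω_f = I_p ω_i / I_f = (0.05200)(5.20) / 0.06729 = 4.018 rad/s.
KE_i = ½(0.05200)(5.200 rad/s)² = 0.7030 J; KE_f = ½(0.06729)(4.018)² = 0.5433 J.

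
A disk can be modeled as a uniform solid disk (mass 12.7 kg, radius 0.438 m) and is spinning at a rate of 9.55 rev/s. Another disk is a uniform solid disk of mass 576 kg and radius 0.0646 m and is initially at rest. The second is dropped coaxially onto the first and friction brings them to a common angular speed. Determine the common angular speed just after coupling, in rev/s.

No external torque acts about the common axis, so total angular momentum is conserved.
Moments of inertia: I_A = ½(12.7)(0.438)² = 1.218 kg·m²; I_B = ½(576)(0.0646)² = 1.202 kg·m².
Taking A's sense as positive: L = (1.218)(9.55) = 11.63 kg·m²·rev/s.
Combined I = 1.218 + 1.202 = 2.420 kg·m².
ω_f = L / I = 11.63 / 2.420 = 4.807 rev/s.

|ω_f| ≈ 4.81 rev/s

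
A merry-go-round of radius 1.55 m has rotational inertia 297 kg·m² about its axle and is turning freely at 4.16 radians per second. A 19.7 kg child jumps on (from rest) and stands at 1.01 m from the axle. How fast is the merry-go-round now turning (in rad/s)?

The added mass arrives with no angular momentum about the axle, and any external torque about the axle is negligible, so the system's angular momentum is conserved.
Added inertia Σmr² = (19.7)(1.01)² = 20.10 kg·m²; I_f = 297.0 + 20.10 = 317.1 kg·m².
ω_f = I_p ω_i / I_f = (297.0)(4.16) / 317.1 = 3.896 rad/s.

ω_f ≈ 3.90 rad/s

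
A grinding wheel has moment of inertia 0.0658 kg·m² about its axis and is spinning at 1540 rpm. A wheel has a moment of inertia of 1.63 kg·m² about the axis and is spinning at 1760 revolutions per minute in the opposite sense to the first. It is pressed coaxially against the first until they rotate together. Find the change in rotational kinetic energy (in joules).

The coupling torques are internal; angular momentum about the shared axis is conserved.
Taking A's sense as positive: L = (0.06580)(1540) − (1.630)(1760) = -2767 kg·m²·rpm.
Combined I = 0.06580 + 1.630 = 1.696 kg·m².
ω_f = L / I = -2767 / 1.696 = -1632 rpm.
KE_i = ½ΣIω² = 28540 J; KE_f = ½(1.696)(170.9)² = 24760 J.

ΔKE ≈ -3780 J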